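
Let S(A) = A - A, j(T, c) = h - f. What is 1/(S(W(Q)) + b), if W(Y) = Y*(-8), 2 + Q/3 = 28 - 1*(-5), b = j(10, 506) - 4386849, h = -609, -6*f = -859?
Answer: -6/26325607 ≈ -2.2792e-7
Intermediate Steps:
f = 859/6 (f = -⅙*(-859) = 859/6 ≈ 143.17)
j(T, c) = -4513/6 (j(T, c) = -609 - 1*859/6 = -609 - 859/6 = -4513/6)
b = -26325607/6 (b = -4513/6 - 4386849 = -26325607/6 ≈ -4.3876e+6)
Q = 93 (Q = -6 + 3*(28 - 1*(-5)) = -6 + 3*(28 + 5) = -6 + 3*33 = -6 + 99 = 93)
W(Y) = -8*Y
S(A) = 0
1/(S(W(Q)) + b) = 1/(0 - 26325607/6) = 1/(-26325607/6) = -6/26325607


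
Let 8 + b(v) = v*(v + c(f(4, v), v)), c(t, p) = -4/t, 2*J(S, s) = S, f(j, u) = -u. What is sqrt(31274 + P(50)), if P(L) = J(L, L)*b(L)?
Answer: sqrt(93674) ≈ 306.06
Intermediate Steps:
J(S, s) = S/2
b(v) = -8 + v*(v + 4/v) (b(v) = -8 + v*(v - 4*(-1/v)) = -8 + v*(v - (-4)/v) = -8 + v*(v + 4/v))
P(L) = L*(-4 + L**2)/2 (P(L) = (L/2)*(-4 + L**2) = L*(-4 + L**2)/2)
sqrt(31274 + P(50)) = sqrt(31274 + (1/2)*50*(-4 + 50**2)) = sqrt(31274 + (1/2)*50*(-4 + 2500)) = sqrt(31274 + (1/2)*50*2496) = sqrt(31274 + 62400) = sqrt(93674)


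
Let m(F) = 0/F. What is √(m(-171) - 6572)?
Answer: 2*I*√1643 ≈ 81.068*I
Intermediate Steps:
m(F) = 0
√(m(-171) - 6572) = √(0 - 6572) = √(-6572) = 2*I*√1643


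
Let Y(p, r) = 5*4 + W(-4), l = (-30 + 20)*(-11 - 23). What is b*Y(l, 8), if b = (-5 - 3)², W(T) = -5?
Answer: 960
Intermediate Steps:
l = 340 (l = -10*(-34) = 340)
b = 64 (b = (-8)² = 64)
Y(p, r) = 15 (Y(p, r) = 5*4 - 5 = 20 - 5 = 15)
b*Y(l, 8) = 64*15 = 960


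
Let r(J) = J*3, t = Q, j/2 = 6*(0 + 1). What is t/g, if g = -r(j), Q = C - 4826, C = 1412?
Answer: 569/6 ≈ 94.833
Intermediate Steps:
j = 12 (j = 2*(6*(0 + 1)) = 2*(6*1) = 2*6 = 12)
Q = -3414 (Q = 1412 - 4826 = -3414)
t = -3414
r(J) = 3*J
g = -36 (g = -3*12 = -1*36 = -36)
t/g = -3414/(-36) = -3414*(-1/36) = 569/6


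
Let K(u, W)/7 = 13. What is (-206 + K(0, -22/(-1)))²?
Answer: 13225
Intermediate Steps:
K(u, W) = 91 (K(u, W) = 7*13 = 91)
(-206 + K(0, -22/(-1)))² = (-206 + 91)² = (-115)² = 13225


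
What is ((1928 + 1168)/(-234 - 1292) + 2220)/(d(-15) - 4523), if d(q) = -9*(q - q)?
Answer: -1692312/3451049 ≈ -0.49038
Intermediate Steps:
d(q) = 0 (d(q) = -9*0 = 0)
((1928 + 1168)/(-234 - 1292) + 2220)/(d(-15) - 4523) = ((1928 + 1168)/(-234 - 1292) + 2220)/(0 - 4523) = (3096/(-1526) + 2220)/(-4523) = (3096*(-1/1526) + 2220)*(-1/4523) = (-1548/763 + 2220)*(-1/4523) = (1692312/763)*(-1/4523) = -1692312/3451049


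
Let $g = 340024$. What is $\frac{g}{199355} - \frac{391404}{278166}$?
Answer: $\frac{2759128594}{9242297155} \approx 0.29853$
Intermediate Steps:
$\frac{g}{199355} - \frac{391404}{278166} = \frac{340024}{199355} - \frac{391404}{278166} = 340024 \cdot \frac{1}{199355} - \frac{65234}{46361} = \frac{340024}{199355} - \frac{65234}{46361} = \frac{2759128594}{9242297155}$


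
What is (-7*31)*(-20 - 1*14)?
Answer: 7378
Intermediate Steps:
(-7*31)*(-20 - 1*14) = -217*(-20 - 14) = -217*(-34) = 7378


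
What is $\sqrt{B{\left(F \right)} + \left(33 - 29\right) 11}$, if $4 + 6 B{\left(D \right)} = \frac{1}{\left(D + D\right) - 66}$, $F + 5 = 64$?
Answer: $\frac{\sqrt{117182}}{52} \approx 6.583$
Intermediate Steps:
$F = 59$ ($F = -5 + 64 = 59$)
$B{\left(D \right)} = - \frac{2}{3} + \frac{1}{6 \left(-66 + 2 D\right)}$ ($B{\left(D \right)} = - \frac{2}{3} + \frac{1}{6 \left(\left(D + D\right) - 66\right)} = - \frac{2}{3} + \frac{1}{6 \left(2 D - 66\right)} = - \frac{2}{3} + \frac{1}{6 \left(-66 + 2 D\right)}$)
$\sqrt{B{\left(F \right)} + \left(33 - 29\right) 11} = \sqrt{\frac{265 - 472}{12 \left(-33 + 59\right)} + \left(33 - 29\right) 11} = \sqrt{\frac{265 - 472}{12 \cdot 26} + 4 \cdot 11} = \sqrt{\frac{1}{12} \cdot \frac{1}{26} \left(-207\right) + 44} = \sqrt{- \frac{69}{104} + 44} = \sqrt{\frac{4507}{104}} = \frac{\sqrt{117182}}{52}$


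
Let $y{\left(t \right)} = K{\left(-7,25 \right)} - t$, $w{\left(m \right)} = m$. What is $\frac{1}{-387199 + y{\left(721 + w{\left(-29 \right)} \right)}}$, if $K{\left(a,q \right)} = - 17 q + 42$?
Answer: $- \frac{1}{388274} \approx -2.5755 \cdot 10^{-6}$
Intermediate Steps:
$K{\left(a,q \right)} = 42 - 17 q$
$y{\left(t \right)} = -383 - t$ ($y{\left(t \right)} = \left(42 - 425\right) - t = -383 - t$)
$\frac{1}{-387199 + y{\left(721 + w{\left(-29 \right)} \right)}} = \frac{1}{-387199 - 1075} = \frac{1}{-388274} = - \frac{1}{388274}$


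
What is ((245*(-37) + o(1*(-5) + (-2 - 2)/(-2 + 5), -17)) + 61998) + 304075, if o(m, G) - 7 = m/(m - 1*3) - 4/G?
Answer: 169939575/476 ≈ 3.5702e+5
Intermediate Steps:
o(m, G) = 7 - 4/G + m/(-3 + m) (o(m, G) = 7 + (m/(m - 1*3) - 4/G) = 7 + (m/(m - 3) - 4/G) = 7 + (m/(-3 + m) - 4/G) = 7 + (-4/G + m/(-3 + m)) = 7 - 4/G + m/(-3 + m))
((245*(-37) + o(1*(-5) + (-2 - 2)/(-2 + 5), -17)) + 61998) + 304075 = ((245*(-37) + (12 - 21*(-17) - 4*(1*(-5) + (-2 - 2)/(-2 + 5)) + 8*(-17)*(1*(-5) + (-2 - 2)/(-2 + 5)))/((-17)*(-3 + (1*(-5) + (-2 - 2)/(-2 + 5))))) + 61998) + 304075 = ((-9065 - (12 + 357 - 4*(-5 - 4/3) + 8*(-17)*(-5 - 4/3))/(17*(-3 + (-5 - 4/3)))) + 61998) + 304075 = ((-9065 - (12 + 357 - 4*(-19/3) + 8*(-17)*(-19/3))/(17*(-3 - 19/3))) + 61998) + 304075 = ((-9065 - (12 + 357 + 76/3 + 2584/3)/(17*(-28/3))) + 61998) + 304075 = ((-9065 - 1/17*(-3/28)*3767/3) + 61998) + 304075 = ((-9065 + 3767/476) + 61998) + 304075 = (-4311173/476 + 61998) + 304075 = 25199875/476 + 304075 = 169939575/476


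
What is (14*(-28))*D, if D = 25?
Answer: -9800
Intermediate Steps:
(14*(-28))*D = (14*(-28))*25 = -392*25 = -9800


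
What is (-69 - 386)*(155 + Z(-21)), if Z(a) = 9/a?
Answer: -70330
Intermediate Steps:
(-69 - 386)*(155 + Z(-21)) = (-69 - 386)*(155 + 9/(-21)) = -455*(155 + 9*(-1/21)) = -455*(155 - 3/7) = -455*1082/7 = -70330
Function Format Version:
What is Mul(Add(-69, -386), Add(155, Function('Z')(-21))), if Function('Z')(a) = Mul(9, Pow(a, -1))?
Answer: -70330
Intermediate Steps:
Mul(Add(-69, -386), Add(155, Function('Z')(-21))) = Mul(Add(-69, -386), Add(155, Mul(9, Pow(-21, -1)))) = Mul(-455, Add(155, Mul(9, Rational(-1, 21)))) = Mul(-455, Add(155, Rational(-3, 7))) = Mul(-455, Rational(1082, 7)) = -70330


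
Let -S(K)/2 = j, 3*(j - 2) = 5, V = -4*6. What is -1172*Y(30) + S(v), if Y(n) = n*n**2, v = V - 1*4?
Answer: -94932022/3 ≈ -3.1644e+7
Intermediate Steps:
V = -24
j = 11/3 (j = 2 + (1/3)*5 = 2 + 5/3 = 11/3 ≈ 3.6667)
v = -28 (v = -24 - 1*4 = -24 - 4 = -28)
Y(n) = n**3
S(K) = -22/3 (S(K) = -2*11/3 = -22/3)
-1172*Y(30) + S(v) = -1172*30**3 - 22/3 = -1172*27000 - 22/3 = -31644000 - 22/3 = -94932022/3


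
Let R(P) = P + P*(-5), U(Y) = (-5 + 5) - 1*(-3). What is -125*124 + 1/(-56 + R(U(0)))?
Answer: -1054001/68 ≈ -15500.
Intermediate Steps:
U(Y) = 3 (U(Y) = 0 + 3 = 3)
R(P) = -4*P (R(P) = P - 5*P = -4*P)
-125*124 + 1/(-56 + R(U(0))) = -125*124 + 1/(-56 - 4*3) = -15500 + 1/(-56 - 12) = -15500 + 1/(-68) = -15500 - 1/68 = -1054001/68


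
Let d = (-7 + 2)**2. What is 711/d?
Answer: 711/25 ≈ 28.440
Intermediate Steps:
d = 25 (d = (-5)**2 = 25)
711/d = 711/25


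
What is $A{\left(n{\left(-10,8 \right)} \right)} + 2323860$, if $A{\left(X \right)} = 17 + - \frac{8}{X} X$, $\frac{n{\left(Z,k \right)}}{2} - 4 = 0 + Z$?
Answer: $2323869$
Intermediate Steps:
$n{\left(Z,k \right)} = 8 + 2 Z$ ($n{\left(Z,k \right)} = 8 + 2 \left(0 + Z\right) = 8 + 2 Z$)
$A{\left(X \right)} = 9$ ($A{\left(X \right)} = 17 - 8 = 9$)
$A{\left(n{\left(-10,8 \right)} \right)} + 2323860 = 9 + 2323860 = 2323869$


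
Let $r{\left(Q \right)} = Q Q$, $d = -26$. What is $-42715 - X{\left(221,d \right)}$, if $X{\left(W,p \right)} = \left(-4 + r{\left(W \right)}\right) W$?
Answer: $-10835692$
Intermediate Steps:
$r{\left(Q \right)} = Q^{2}$
$X{\left(W,p \right)} = W \left(-4 + W^{2}\right)$ ($X{\left(W,p \right)} = \left(-4 + W^{2}\right) W = W \left(-4 + W^{2}\right)$)
$-42715 - X{\left(221,d \right)} = -42715 - 221 \left(-4 + 221^{2}\right) = -42715 - 221 \left(-4 + 48841\right) = -42715 - 221 \cdot 48837 = -42715 - 10792977 = -10835692$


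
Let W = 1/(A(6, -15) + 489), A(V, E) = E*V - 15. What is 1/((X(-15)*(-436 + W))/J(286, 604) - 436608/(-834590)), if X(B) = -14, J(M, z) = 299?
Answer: 23956071360/501585861527 ≈ 0.047761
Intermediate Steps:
A(V, E) = -15 + E*V
W = 1/384 (W = 1/((-15 - 15*6) + 489) = 1/((-15 - 90) + 489) = 1/(-105 + 489) = 1/384 ≈ 0.0026042)
1/((X(-15)*(-436 + W))/J(286, 604) - 436608/(-834590)) = 1/(-14*(-436 + 1/384)/299 - 436608/(-834590)) = 1/(-14*(-167423/384)*(1/299) - 436608*(-1/834590)) = 1/((1171961/192)*(1/299) + 218304/417295) = 1/(1171961/57408 + 218304/417295) = 1/(501585861527/23956071360) = 23956071360/501585861527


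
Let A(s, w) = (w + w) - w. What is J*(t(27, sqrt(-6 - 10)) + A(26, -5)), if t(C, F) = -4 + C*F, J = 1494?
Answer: -13446 + 161352*I ≈ -13446.0 + 1.6135e+5*I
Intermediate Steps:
A(s, w) = w (A(s, w) = 2*w - w = w)
J*(t(27, sqrt(-6 - 10)) + A(26, -5)) = 1494*((-4 + 27*sqrt(-6 - 10)) - 5) = 1494*((-4 + 27*sqrt(-16)) - 5) = 1494*((-4 + 27*(4*I)) - 5) = 1494*((-4 + 108*I) - 5) = 1494*(-9 + 108*I) = -13446 + 161352*I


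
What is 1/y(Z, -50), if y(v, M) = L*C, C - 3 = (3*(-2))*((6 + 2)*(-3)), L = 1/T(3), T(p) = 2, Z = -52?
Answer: 2/147 ≈ 0.013605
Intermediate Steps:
L = ½ (L = 1/2 = ½ ≈ 0.50000)
C = 147 (C = 3 + (3*(-2))*((6 + 2)*(-3)) = 3 - 48*(-3) = 3 - 6*(-24) = 3 + 144 = 147)
y(v, M) = 147/2 (y(v, M) = (½)*147 = 147/2)
1/y(Z, -50) = 1/(147/2) = 2/147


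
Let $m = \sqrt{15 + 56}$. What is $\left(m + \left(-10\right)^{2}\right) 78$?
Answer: $7800 + 78 \sqrt{71} \approx 8457.2$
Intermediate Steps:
$m = \sqrt{71} \approx 8.4261$
$\left(m + \left(-10\right)^{2}\right) 78 = \left(\sqrt{71} + \left(-10\right)^{2}\right) 78 = \left(\sqrt{71} + 100\right) 78 = \left(100 + \sqrt{71}\right) 78 = 7800 + 78 \sqrt{71}$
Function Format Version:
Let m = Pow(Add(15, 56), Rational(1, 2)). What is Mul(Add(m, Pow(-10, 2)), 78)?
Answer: Add(7800, Mul(78, Pow(71, Rational(1, 2)))) ≈ 8457.2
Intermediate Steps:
m = Pow(71, Rational(1, 2)) ≈ 8.4261
Mul(Add(m, Pow(-10, 2)), 78) = Mul(Add(Pow(71, Rational(1, 2)), Pow(-10, 2)), 78) = Mul(Add(Pow(71, Rational(1, 2)), 100), 78) = Mul(Add(100, Pow(71, Rational(1, 2))), 78) = Add(7800, Mul(78, Pow(71, Rational(1, 2))))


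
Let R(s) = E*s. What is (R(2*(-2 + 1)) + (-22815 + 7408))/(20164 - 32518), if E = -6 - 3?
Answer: 15389/12354 ≈ 1.2457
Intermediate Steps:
E = -9
R(s) = -9*s
(R(2*(-2 + 1)) + (-22815 + 7408))/(20164 - 32518) = (-18*(-2 + 1) + (-22815 + 7408))/(20164 - 32518) = (-18*(-1) - 15407)/(-12354) = (-9*(-2) - 15407)*(-1/12354) = (18 - 15407)*(-1/12354) = -15389*(-1/12354) = 15389/12354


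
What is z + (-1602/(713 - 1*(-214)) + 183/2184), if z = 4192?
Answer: 314209627/74984 ≈ 4190.4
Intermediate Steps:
z + (-1602/(713 - 1*(-214)) + 183/2184) = 4192 + (-1602/(713 - 1*(-214)) + 183/2184) = 4192 + (-1602/(713 + 214) + 183*(1/2184)) = 4192 + (-1602/927 + 61/728) = 4192 + (-1602*1/927 + 61/728) = 4192 + (-178/103 + 61/728) = 4192 - 123301/74984 = 314209627/74984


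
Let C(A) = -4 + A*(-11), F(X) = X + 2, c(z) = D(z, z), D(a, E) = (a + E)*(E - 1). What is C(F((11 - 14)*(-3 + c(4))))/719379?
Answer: 667/719379 ≈ 0.00092719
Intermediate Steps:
D(a, E) = (-1 + E)*(E + a) (D(a, E) = (E + a)*(-1 + E) = (-1 + E)*(E + a))
c(z) = -2*z + 2*z² (c(z) = z² - z - z + z*z = z² - z - z + z² = -2*z + 2*z²)
F(X) = 2 + X
C(A) = -4 - 11*A
C(F((11 - 14)*(-3 + c(4))))/719379 = (-4 - 11*(2 + (11 - 14)*(-3 + 2*4*(-1 + 4))))/719379 = (-4 - 11*(2 - 3*(-3 + 2*4*3)))*(1/719379) = (-4 - 11*(2 - 3*(-3 + 24)))*(1/719379) = (-4 - 11*(2 - 3*21))*(1/719379) = (-4 - 11*(2 - 63))*(1/719379) = (-4 - 11*(-61))*(1/719379) = (-4 + 671)*(1/719379) = 667*(1/719379) = 667/719379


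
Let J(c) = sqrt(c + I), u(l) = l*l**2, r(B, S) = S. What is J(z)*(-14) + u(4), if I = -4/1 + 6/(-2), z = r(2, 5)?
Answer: 64 - 14*I*sqrt(2) ≈ 64.0 - 19.799*I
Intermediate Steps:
u(l) = l**3
z = 5
I = -7 (I = -4*1 + 6*(-1/2) = -4 - 3 = -7)
J(c) = sqrt(-7 + c) (J(c) = sqrt(c - 7) = sqrt(-7 + c))
J(z)*(-14) + u(4) = sqrt(-7 + 5)*(-14) + 4**3 = sqrt(-2)*(-14) + 64 = (I*sqrt(2))*(-14) + 64 = -14*I*sqrt(2) + 64 = 64 - 14*I*sqrt(2)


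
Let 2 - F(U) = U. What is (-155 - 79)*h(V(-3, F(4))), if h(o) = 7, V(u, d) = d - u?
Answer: -1638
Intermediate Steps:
F(U) = 2 - U
(-155 - 79)*h(V(-3, F(4))) = (-155 - 79)*7 = -234*7 = -1638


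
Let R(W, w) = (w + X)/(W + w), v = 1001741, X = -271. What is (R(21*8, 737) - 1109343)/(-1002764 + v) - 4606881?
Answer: -4264115578066/925815 ≈ -4.6058e+6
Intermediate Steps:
R(W, w) = (-271 + w)/(W + w) (R(W, w) = (w - 271)/(W + w) = (-271 + w)/(W + w))
(R(21*8, 737) - 1109343)/(-1002764 + v) - 4606881 = ((-271 + 737)/(21*8 + 737) - 1109343)/(-1002764 + 1001741) - 4606881 = (466/(168 + 737) - 1109343)/(-1023) - 4606881 = (466/905 - 1109343)*(-1/1023) - 4606881 = -1003954949/905*(-1/1023) - 4606881 = 1003954949/925815 - 4606881 = -4264115578066/925815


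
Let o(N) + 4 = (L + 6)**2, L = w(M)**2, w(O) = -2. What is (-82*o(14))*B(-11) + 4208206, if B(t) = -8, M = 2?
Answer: 4271182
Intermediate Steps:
L = 4 (L = (-2)**2 = 4)
o(N) = 96 (o(N) = -4 + (4 + 6)**2 = -4 + 10**2 = -4 + 100 = 96)
(-82*o(14))*B(-11) + 4208206 = -82*96*(-8) + 4208206 = -7872*(-8) + 4208206 = 62976 + 4208206 = 4271182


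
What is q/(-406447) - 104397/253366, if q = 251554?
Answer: -106167078223/102979850602 ≈ -1.0310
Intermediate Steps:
q/(-406447) - 104397/253366 = 251554/(-406447) - 104397/253366 = 251554*(-1/406447) - 104397*1/253366 = -251554/406447 - 104397/253366 = -106167078223/102979850602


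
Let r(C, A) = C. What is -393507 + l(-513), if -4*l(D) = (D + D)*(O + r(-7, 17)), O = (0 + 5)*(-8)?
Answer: -811125/2 ≈ -4.0556e+5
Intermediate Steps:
O = -40 (O = 5*(-8) = -40)
l(D) = 47*D/2 (l(D) = -(D + D)*(-40 - 7)/4 = -2*D*(-47)/4 = -(-47)*D/2 = 47*D/2)
-393507 + l(-513) = -393507 + (47/2)*(-513) = -393507 - 24111/2 = -811125/2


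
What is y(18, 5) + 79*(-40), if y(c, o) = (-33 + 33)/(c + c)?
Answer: -3160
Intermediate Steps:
y(c, o) = 0 (y(c, o) = 0/((2*c)) = 0*(1/(2*c)) = 0)
y(18, 5) + 79*(-40) = 0 + 79*(-40) = 0 - 3160 = -3160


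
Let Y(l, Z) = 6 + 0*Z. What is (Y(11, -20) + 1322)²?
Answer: 1763584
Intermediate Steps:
Y(l, Z) = 6 (Y(l, Z) = 6 + 0 = 6)
(Y(11, -20) + 1322)² = (6 + 1322)² = 1328² = 1763584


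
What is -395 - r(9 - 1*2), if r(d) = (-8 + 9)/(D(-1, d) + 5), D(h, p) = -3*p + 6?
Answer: -3949/10 ≈ -394.90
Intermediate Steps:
D(h, p) = 6 - 3*p
r(d) = 1/(11 - 3*d) (r(d) = (-8 + 9)/((6 - 3*d) + 5) = 1/(11 - 3*d))
-395 - r(9 - 1*2) = -395 - (-1)/(-11 + 3*(9 - 1*2)) = -395 - (-1)/(-11 + 3*(9 - 2)) = -395 - (-1)/(-11 + 3*7) = -395 - (-1)/(-11 + 21) = -395 - (-1)/10 = -395 - 1*(-⅒) = -395 + ⅒ = -3949/10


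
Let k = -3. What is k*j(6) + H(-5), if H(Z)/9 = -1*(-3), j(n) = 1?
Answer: 24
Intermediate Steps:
H(Z) = 27 (H(Z) = 9*(-1*(-3)) = 9*3 = 27)
k*j(6) + H(-5) = -3*1 + 27 = -3 + 27 = 24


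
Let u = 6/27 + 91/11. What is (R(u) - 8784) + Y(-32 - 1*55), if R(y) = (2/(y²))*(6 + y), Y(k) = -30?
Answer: -6233690604/707281 ≈ -8813.6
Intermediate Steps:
u = 841/99 (u = 6*(1/27) + 91*(1/11) = 2/9 + 91/11 = 841/99 ≈ 8.4949)
R(y) = 2*(6 + y)/y² (R(y) = (2/y²)*(6 + y) = 2*(6 + y)/y²)
(R(u) - 8784) + Y(-32 - 1*55) = (2*(6 + 841/99)/(841/99)² - 8784) - 30 = (2*(9801/707281)*(1435/99) - 8784) - 30 = (284130/707281 - 8784) - 30 = -6212472174/707281 - 30 = -6233690604/707281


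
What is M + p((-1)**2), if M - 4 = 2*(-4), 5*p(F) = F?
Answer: -19/5 ≈ -3.8000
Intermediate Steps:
p(F) = F/5
M = -4 (M = 4 + 2*(-4) = 4 - 8 = -4)
M + p((-1)**2) = -4 + (1/5)*(-1)**2 = -4 + (1/5)*1 = -4 + 1/5 = -19/5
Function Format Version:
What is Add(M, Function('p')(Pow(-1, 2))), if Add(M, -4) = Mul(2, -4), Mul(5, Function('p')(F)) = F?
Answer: Rational(-19, 5) ≈ -3.8000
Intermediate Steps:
Function('p')(F) = Mul(Rational(1, 5), F)
M = -4 (M = Add(4, Mul(2, -4)) = Add(4, -8) = -4)
Add(M, Function('p')(Pow(-1, 2))) = Add(-4, Mul(Rational(1, 5), Pow(-1, 2))) = Add(-4, Mul(Rational(1, 5), 1)) = Add(-4, Rational(1, 5)) = Rational(-19, 5)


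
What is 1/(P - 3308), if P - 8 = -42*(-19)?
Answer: -1/2502 ≈ -0.00039968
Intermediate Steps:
P = 806 (P = 8 - 42*(-19) = 8 + 798 = 806)
1/(P - 3308) = 1/(806 - 3308) = 1/(-2502) = -1/2502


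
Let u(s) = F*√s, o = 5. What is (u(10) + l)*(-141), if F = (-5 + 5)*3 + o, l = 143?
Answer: -20163 - 705*√10 ≈ -22392.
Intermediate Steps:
F = 5 (F = (-5 + 5)*3 + 5 = 0*3 + 5 = 0 + 5 = 5)
u(s) = 5*√s
(u(10) + l)*(-141) = (5*√10 + 143)*(-141) = (143 + 5*√10)*(-141) = -20163 - 705*√10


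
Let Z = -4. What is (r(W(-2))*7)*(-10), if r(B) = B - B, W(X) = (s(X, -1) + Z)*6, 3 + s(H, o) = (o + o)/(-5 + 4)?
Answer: 0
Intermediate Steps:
s(H, o) = -3 - 2*o (s(H, o) = -3 + (o + o)/(-5 + 4) = -3 + (2*o)/(-1) = -3 + (2*o)*(-1) = -3 - 2*o)
W(X) = -30 (W(X) = ((-3 - 2*(-1)) - 4)*6 = ((-3 + 2) - 4)*6 = (-1 - 4)*6 = -5*6 = -30)
r(B) = 0
(r(W(-2))*7)*(-10) = (0*7)*(-10) = 0*(-10) = 0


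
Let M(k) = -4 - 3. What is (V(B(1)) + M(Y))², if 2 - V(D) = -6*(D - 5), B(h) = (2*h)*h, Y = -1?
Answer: 529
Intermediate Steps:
B(h) = 2*h²
M(k) = -7
V(D) = -28 + 6*D (V(D) = 2 - (-6)*(D - 5) = 2 - (-6)*(-5 + D) = 2 - (30 - 6*D) = 2 + (-30 + 6*D) = -28 + 6*D)
(V(B(1)) + M(Y))² = ((-28 + 6*(2*1²)) - 7)² = ((-28 + 6*(2*1)) - 7)² = ((-28 + 6*2) - 7)² = ((-28 + 12) - 7)² = (-16 - 7)² = (-23)² = 529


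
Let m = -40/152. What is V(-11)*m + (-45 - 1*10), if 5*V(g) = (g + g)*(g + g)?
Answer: -1529/19 ≈ -80.474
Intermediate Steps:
m = -5/19 (m = -40*1/152 = -5/19 ≈ -0.26316)
V(g) = 4*g**2/5 (V(g) = ((g + g)*(g + g))/5 = ((2*g)*(2*g))/5 = (4*g**2)/5 = 4*g**2/5)
V(-11)*m + (-45 - 1*10) = ((4/5)*(-11)**2)*(-5/19) + (-45 - 1*10) = ((4/5)*121)*(-5/19) + (-45 - 10) = (484/5)*(-5/19) - 55 = -484/19 - 55 = -1529/19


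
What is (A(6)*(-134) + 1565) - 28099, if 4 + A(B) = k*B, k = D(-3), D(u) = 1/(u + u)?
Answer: -25864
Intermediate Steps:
D(u) = 1/(2*u)
k = -⅙ (k = (½)/(-3) = (½)*(-⅓) = -⅙ ≈ -0.16667)
A(B) = -4 - B/6
(A(6)*(-134) + 1565) - 28099 = ((-4 - ⅙*6)*(-134) + 1565) - 28099 = ((-4 - 1)*(-134) + 1565) - 28099 = (-5*(-134) + 1565) - 28099 = (670 + 1565) - 28099 = 2235 - 28099 = -25864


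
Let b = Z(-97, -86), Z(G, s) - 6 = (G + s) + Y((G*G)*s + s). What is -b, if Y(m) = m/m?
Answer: 176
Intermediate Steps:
Y(m) = 1
Z(G, s) = 7 + G + s (Z(G, s) = 6 + ((G + s) + 1) = 6 + (1 + G + s) = 7 + G + s)
b = -176 (b = 7 - 97 - 86 = -176)
-b = -1*(-176) = 176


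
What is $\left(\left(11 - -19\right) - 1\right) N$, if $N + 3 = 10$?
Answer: $203$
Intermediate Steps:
$N = 7$ ($N = -3 + 10 = 7$)
$\left(\left(11 - -19\right) - 1\right) N = \left(\left(11 - -19\right) - 1\right) 7 = \left(\left(11 + 19\right) - 1\right) 7 = \left(30 - 1\right) 7 = 29 \cdot 7 = 203$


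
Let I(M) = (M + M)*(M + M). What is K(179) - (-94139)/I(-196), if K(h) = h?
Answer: 27599995/153664 ≈ 179.61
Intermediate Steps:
I(M) = 4*M² (I(M) = (2*M)*(2*M) = 4*M²)
K(179) - (-94139)/I(-196) = 179 - (-94139)/(4*(-196)²) = 179 - (-94139)/(4*38416) = 179 - (-94139)/153664 = 179 - 1*(-94139/153664) = 179 + 94139/153664 = 27599995/153664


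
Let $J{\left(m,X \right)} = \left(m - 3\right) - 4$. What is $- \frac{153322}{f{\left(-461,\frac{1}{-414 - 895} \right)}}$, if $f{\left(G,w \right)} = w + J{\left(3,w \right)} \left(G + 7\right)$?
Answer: $- \frac{200698498}{2377143} \approx -84.428$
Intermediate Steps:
$J{\left(m,X \right)} = -7 + m$ ($J{\left(m,X \right)} = \left(-3 + m\right) - 4 = -7 + m$)
$f{\left(G,w \right)} = -28 + w - 4 G$ ($f{\left(G,w \right)} = w + \left(-7 + 3\right) \left(G + 7\right) = w - 4 \left(7 + G\right) = w - \left(28 + 4 G\right) = -28 + w - 4 G$)
$- \frac{153322}{f{\left(-461,\frac{1}{-414 - 895} \right)}} = - \frac{153322}{-28 + \frac{1}{-414 - 895} - -1844} = - \frac{153322}{-28 + \frac{1}{-1309} + 1844} = - \frac{153322}{-28 - \frac{1}{1309} + 1844} = - \frac{153322}{\frac{2377143}{1309}} = \left(-153322\right) \frac{1309}{2377143} = - \frac{200698498}{2377143}$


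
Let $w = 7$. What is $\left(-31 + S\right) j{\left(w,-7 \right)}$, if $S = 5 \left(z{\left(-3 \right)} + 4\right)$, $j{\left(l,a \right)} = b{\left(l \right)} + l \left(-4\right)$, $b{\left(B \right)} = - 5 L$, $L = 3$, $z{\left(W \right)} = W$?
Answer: $1118$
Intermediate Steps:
$b{\left(B \right)} = -15$ ($b{\left(B \right)} = \left(-5\right) 3 = -15$)
$j{\left(l,a \right)} = -15 - 4 l$ ($j{\left(l,a \right)} = -15 + l \left(-4\right) = -15 - 4 l$)
$S = 5$ ($S = 5 \left(-3 + 4\right) = 5 \cdot 1 = 5$)
$\left(-31 + S\right) j{\left(w,-7 \right)} = \left(-31 + 5\right) \left(-15 - 28\right) = - 26 \left(-15 - 28\right) = \left(-26\right) \left(-43\right) = 1118$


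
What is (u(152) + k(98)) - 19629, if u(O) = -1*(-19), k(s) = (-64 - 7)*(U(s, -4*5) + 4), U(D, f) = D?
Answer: -26852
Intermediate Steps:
k(s) = -284 - 71*s (k(s) = (-64 - 7)*(s + 4) = -71*(4 + s) = -284 - 71*s)
u(O) = 19
(u(152) + k(98)) - 19629 = (19 + (-284 - 71*98)) - 19629 = (19 + (-284 - 6958)) - 19629 = (19 - 7242) - 19629 = -7223 - 19629 = -26852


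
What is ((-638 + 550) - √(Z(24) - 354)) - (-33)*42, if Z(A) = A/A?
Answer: 1298 - I*√353 ≈ 1298.0 - 18.788*I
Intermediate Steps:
Z(A) = 1
((-638 + 550) - √(Z(24) - 354)) - (-33)*42 = ((-638 + 550) - √(1 - 354)) - (-33)*42 = (-88 - √(-353)) - 1*(-1386) = (-88 - I*√353) + 1386 = 1298 - I*√353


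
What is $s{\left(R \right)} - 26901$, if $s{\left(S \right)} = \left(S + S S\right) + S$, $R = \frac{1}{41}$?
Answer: $- \frac{45220498}{1681} \approx -26901.0$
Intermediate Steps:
$R = \frac{1}{41} \approx 0.02439$
$s{\left(S \right)} = S^{2} + 2 S$ ($s{\left(S \right)} = \left(S + S^{2}\right) + S = S^{2} + 2 S$)
$s{\left(R \right)} - 26901 = \frac{2 + \frac{1}{41}}{41} - 26901 = \frac{1}{41} \cdot \frac{83}{41} - 26901 = \frac{83}{1681} - 26901 = - \frac{45220498}{1681}$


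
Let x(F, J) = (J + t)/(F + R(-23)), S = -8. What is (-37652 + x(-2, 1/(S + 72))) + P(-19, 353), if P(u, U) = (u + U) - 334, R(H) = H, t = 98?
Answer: -60249473/1600 ≈ -37656.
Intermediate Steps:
P(u, U) = -334 + U + u (P(u, U) = (U + u) - 334 = -334 + U + u)
x(F, J) = (98 + J)/(-23 + F) (x(F, J) = (J + 98)/(F - 23) = (98 + J)/(-23 + F))
(-37652 + x(-2, 1/(S + 72))) + P(-19, 353) = (-37652 + (98 + 1/(-8 + 72))/(-23 - 2)) + (-334 + 353 - 19) = (-37652 + (98 + 1/64)/(-25)) + 0 = (-37652 - (98 + 1/64)/25) + 0 = (-37652 - 1/25*6273/64) + 0 = (-37652 - 6273/1600) + 0 = -60249473/1600 + 0 = -60249473/1600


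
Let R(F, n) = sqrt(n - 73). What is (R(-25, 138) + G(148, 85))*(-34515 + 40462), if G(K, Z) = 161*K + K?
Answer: 142585272 + 5947*sqrt(65) ≈ 1.4263e+8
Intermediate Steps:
R(F, n) = sqrt(-73 + n)
G(K, Z) = 162*K
(R(-25, 138) + G(148, 85))*(-34515 + 40462) = (sqrt(-73 + 138) + 162*148)*(-34515 + 40462) = (sqrt(65) + 23976)*5947 = (23976 + sqrt(65))*5947 = 142585272 + 5947*sqrt(65)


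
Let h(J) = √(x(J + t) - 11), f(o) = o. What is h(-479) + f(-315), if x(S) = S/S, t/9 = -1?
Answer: -315 + I*√10 ≈ -315.0 + 3.1623*I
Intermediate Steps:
t = -9 (t = 9*(-1) = -9)
x(S) = 1
h(J) = I*√10 (h(J) = √(1 - 11) = √(-10) = I*√10)
h(-479) + f(-315) = I*√10 - 315 = -315 + I*√10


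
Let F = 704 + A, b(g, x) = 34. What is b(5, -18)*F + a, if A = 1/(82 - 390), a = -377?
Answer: 3628069/154 ≈ 23559.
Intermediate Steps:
A = -1/308 (A = 1/(-308) = -1/308 ≈ -0.0032468)
F = 216831/308 (F = 704 - 1/308 = 216831/308 ≈ 704.00)
b(5, -18)*F + a = 34*(216831/308) - 377 = 3686127/154 - 377 = 3628069/154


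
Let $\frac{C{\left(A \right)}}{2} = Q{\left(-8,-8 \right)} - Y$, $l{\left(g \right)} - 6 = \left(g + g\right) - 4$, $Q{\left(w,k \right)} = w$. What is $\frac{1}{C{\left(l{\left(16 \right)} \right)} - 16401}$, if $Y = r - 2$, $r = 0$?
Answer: $- \frac{1}{16413} \approx -6.0927 \cdot 10^{-5}$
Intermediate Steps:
$l{\left(g \right)} = 2 + 2 g$ ($l{\left(g \right)} = 6 + \left(\left(g + g\right) - 4\right) = 6 + \left(2 g - 4\right) = 6 + \left(-4 + 2 g\right) = 2 + 2 g$)
$Y = -2$ ($Y = 0 - 2 = -2$)
$C{\left(A \right)} = -12$ ($C{\left(A \right)} = 2 \left(-8 - -2\right) = 2 \left(-8 + 2\right) = 2 \left(-6\right) = -12$)
$\frac{1}{C{\left(l{\left(16 \right)} \right)} - 16401} = \frac{1}{-12 - 16401} = \frac{1}{-16413} = - \frac{1}{16413}$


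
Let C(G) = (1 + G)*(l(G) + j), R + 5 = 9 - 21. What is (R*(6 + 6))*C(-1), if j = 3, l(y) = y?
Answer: 0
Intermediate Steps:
R = -17 (R = -5 + (9 - 21) = -5 - 12 = -17)
C(G) = (1 + G)*(3 + G) (C(G) = (1 + G)*(G + 3) = (1 + G)*(3 + G))
(R*(6 + 6))*C(-1) = (-17*(6 + 6))*(3 + (-1)² + 4*(-1)) = (-17*12)*(3 + 1 - 4) = -204*0 = 0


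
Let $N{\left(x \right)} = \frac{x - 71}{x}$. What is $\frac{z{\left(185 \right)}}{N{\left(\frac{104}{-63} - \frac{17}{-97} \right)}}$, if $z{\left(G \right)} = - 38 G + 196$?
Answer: $- \frac{433959}{3119} \approx -139.13$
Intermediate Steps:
$z{\left(G \right)} = 196 - 38 G$
$N{\left(x \right)} = \frac{-71 + x}{x}$ ($N{\left(x \right)} = \frac{x - 71}{x} = \frac{-71 + x}{x}$)
$\frac{z{\left(185 \right)}}{N{\left(\frac{104}{-63} - \frac{17}{-97} \right)}} = \frac{196 - 7030}{\frac{1}{\frac{104}{-63} - \frac{17}{-97}} \left(-71 + \left(\frac{104}{-63} - \frac{17}{-97}\right)\right)} = \frac{196 - 7030}{\frac{1}{104 \left(- \frac{1}{63}\right) - - \frac{17}{97}} \left(-71 + \left(104 \left(- \frac{1}{63}\right) - - \frac{17}{97}\right)\right)} = - \frac{6834}{\frac{1}{- \frac{104}{63} + \frac{17}{97}} \left(-71 + \left(- \frac{104}{63} + \frac{17}{97}\right)\right)} = - \frac{6834}{\frac{1}{- \frac{9017}{6111}} \left(-71 - \frac{9017}{6111}\right)} = - \frac{6834}{\left(- \frac{6111}{9017}\right) \left(- \frac{442898}{6111}\right)} = - \frac{6834}{\frac{6238}{127}} = \left(-6834\right) \frac{127}{6238} = - \frac{433959}{3119}$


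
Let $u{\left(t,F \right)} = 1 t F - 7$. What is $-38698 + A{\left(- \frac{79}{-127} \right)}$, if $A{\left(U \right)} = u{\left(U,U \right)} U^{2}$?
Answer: $- \frac{10067742994960}{260144641} \approx -38701.0$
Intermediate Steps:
$u{\left(t,F \right)} = -7 + F t$ ($u{\left(t,F \right)} = t F - 7 = F t - 7 = -7 + F t$)
$A{\left(U \right)} = U^{2} \left(-7 + U^{2}\right)$ ($A{\left(U \right)} = \left(-7 + U U\right) U^{2} = \left(-7 + U^{2}\right) U^{2} = U^{2} \left(-7 + U^{2}\right)$)
$-38698 + A{\left(- \frac{79}{-127} \right)} = -38698 + \left(- \frac{79}{-127}\right)^{2} \left(-7 + \left(- \frac{79}{-127}\right)^{2}\right) = -38698 + \left(\left(-79\right) \left(- \frac{1}{127}\right)\right)^{2} \left(-7 + \left(\left(-79\right) \left(- \frac{1}{127}\right)\right)^{2}\right) = -38698 + \left(\frac{79}{127}\right)^{2} \left(-7 + \left(\frac{79}{127}\right)^{2}\right) = -38698 + \frac{6241 \left(-7 + \frac{6241}{16129}\right)}{16129} = -38698 + \frac{6241}{16129} \left(- \frac{106662}{16129}\right) = -38698 - \frac{665677542}{260144641} = - \frac{10067742994960}{260144641}$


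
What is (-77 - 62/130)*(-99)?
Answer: 498564/65 ≈ 7670.2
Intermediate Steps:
(-77 - 62/130)*(-99) = (-77 - 62*1/130)*(-99) = (-77 - 31/65)*(-99) = -5036/65*(-99) = 498564/65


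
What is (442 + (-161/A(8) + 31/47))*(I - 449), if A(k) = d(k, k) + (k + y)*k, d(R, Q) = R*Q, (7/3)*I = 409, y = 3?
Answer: -1511145847/12502 ≈ -1.2087e+5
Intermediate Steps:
I = 1227/7 (I = (3/7)*409 = 1227/7 ≈ 175.29)
d(R, Q) = Q*R
A(k) = k² + k*(3 + k) (A(k) = k*k + (k + 3)*k = k² + (3 + k)*k = k² + k*(3 + k))
(442 + (-161/A(8) + 31/47))*(I - 449) = (442 + (-161*1/(8*(3 + 2*8)) + 31/47))*(1227/7 - 449) = (442 + (-161*1/(8*(3 + 16)) + 31*(1/47)))*(-1916/7) = (442 + (-161/(8*19) + 31/47))*(-1916/7) = (442 + (-161/152 + 31/47))*(-1916/7) = (442 - 2855/7144)*(-1916/7) = (3154793/7144)*(-1916/7) = -1511145847/12502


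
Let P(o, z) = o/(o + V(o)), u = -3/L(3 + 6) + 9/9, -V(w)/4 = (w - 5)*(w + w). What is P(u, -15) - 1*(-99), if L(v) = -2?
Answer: 2080/21 ≈ 99.048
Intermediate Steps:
V(w) = -8*w*(-5 + w) (V(w) = -4*(w - 5)*(w + w) = -4*(-5 + w)*2*w = -8*w*(-5 + w))
u = 5/2 (u = -3/(-2) + 9/9 = -3*(-½) + 9*(⅑) = 3/2 + 1 = 5/2 ≈ 2.5000)
P(o, z) = o/(o + 8*o*(5 - o))
P(u, -15) - 1*(-99) = -1/(-41 + 8*(5/2)) - 1*(-99) = -1/(-41 + 20) + 99 = -1/(-21) + 99 = -1*(-1/21) + 99 = 1/21 + 99 = 2080/21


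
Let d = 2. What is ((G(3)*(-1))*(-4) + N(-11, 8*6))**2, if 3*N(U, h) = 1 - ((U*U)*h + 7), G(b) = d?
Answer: 3724900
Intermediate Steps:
G(b) = 2
N(U, h) = -2 - h*U**2/3 (N(U, h) = (1 - ((U*U)*h + 7))/3 = (1 - (U**2*h + 7))/3 = (1 - (h*U**2 + 7))/3 = (1 - (7 + h*U**2))/3 = (1 + (-7 - h*U**2))/3 = (-6 - h*U**2)/3 = -2 - h*U**2/3)
((G(3)*(-1))*(-4) + N(-11, 8*6))**2 = ((2*(-1))*(-4) + (-2 - 1/3*8*6*(-11)**2))**2 = (-2*(-4) + (-2 - 1/3*48*121))**2 = (8 + (-2 - 1936))**2 = (8 - 1938)**2 = (-1930)**2 = 3724900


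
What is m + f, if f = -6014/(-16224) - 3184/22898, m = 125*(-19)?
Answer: -220554921161/92874288 ≈ -2374.8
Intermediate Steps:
m = -2375
f = 21512839/92874288 (f = -6014*(-1/16224) - 3184*1/22898 = 3007/8112 - 1592/11449 = 21512839/92874288 ≈ 0.23163)
m + f = -2375 + 21512839/92874288 = -220554921161/92874288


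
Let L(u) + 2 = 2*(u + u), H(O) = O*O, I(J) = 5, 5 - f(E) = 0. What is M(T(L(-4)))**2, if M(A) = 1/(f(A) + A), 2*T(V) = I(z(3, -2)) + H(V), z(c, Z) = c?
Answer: 4/114921 ≈ 3.4806e-5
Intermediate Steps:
f(E) = 5 (f(E) = 5 - 1*0 = 5 + 0 = 5)
H(O) = O**2
L(u) = -2 + 4*u (L(u) = -2 + 2*(u + u) = -2 + 2*(2*u) = -2 + 4*u)
T(V) = 5/2 + V**2/2 (T(V) = (5 + V**2)/2 = 5/2 + V**2/2)
M(A) = 1/(5 + A)
M(T(L(-4)))**2 = (1/(5 + (5/2 + (-2 + 4*(-4))**2/2)))**2 = (1/(5 + (5/2 + (-2 - 16)**2/2)))**2 = (1/(5 + (5/2 + (1/2)*(-18)**2)))**2 = (1/(5 + (5/2 + (1/2)*324)))**2 = (1/(5 + (5/2 + 162)))**2 = (1/(5 + 329/2))**2 = (1/(339/2))**2 = (2/339)**2 = 4/114921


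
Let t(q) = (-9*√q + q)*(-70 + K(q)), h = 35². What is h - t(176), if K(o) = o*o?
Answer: -5438231 + 1112616*√11 ≈ -1.7481e+6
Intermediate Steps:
K(o) = o²
h = 1225
t(q) = (-70 + q²)*(q - 9*√q) (t(q) = (-9*√q + q)*(-70 + q²) = (q - 9*√q)*(-70 + q²) = (-70 + q²)*(q - 9*√q))
h - t(176) = 1225 - (176³ - 70*176 - 1115136*√11 + 630*√176) = 1225 - (5451776 - 12320 - 1115136*√11 + 630*(4*√11)) = 1225 - (5451776 - 12320 - 1115136*√11 + 2520*√11) = 1225 - (5439456 - 1112616*√11) = 1225 + (-5439456 + 1112616*√11) = -5438231 + 1112616*√11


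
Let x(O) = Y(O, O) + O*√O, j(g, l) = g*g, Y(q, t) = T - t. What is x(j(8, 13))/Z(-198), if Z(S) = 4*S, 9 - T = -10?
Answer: -467/792 ≈ -0.58965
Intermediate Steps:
T = 19 (T = 9 - 1*(-10) = 9 + 10 = 19)
Y(q, t) = 19 - t
j(g, l) = g²
x(O) = 19 + O^(3/2) - O (x(O) = (19 - O) + O*√O = (19 - O) + O^(3/2) = 19 + O^(3/2) - O)
x(j(8, 13))/Z(-198) = (19 + (8²)^(3/2) - 1*8²)/((4*(-198))) = (19 + 64^(3/2) - 1*64)/(-792) = (19 + 512 - 64)*(-1/792) = 467*(-1/792) = -467/792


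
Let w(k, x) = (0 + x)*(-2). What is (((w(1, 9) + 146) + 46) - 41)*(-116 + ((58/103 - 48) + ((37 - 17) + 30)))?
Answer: -1553972/103 ≈ -15087.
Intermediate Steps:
w(k, x) = -2*x (w(k, x) = x*(-2) = -2*x)
(((w(1, 9) + 146) + 46) - 41)*(-116 + ((58/103 - 48) + ((37 - 17) + 30))) = (((-2*9 + 146) + 46) - 41)*(-116 + ((58/103 - 48) + ((37 - 17) + 30))) = (((-18 + 146) + 46) - 41)*(-116 + ((58*(1/103) - 48) + (20 + 30))) = ((128 + 46) - 41)*(-116 + ((58/103 - 48) + 50)) = (174 - 41)*(-116 + (-4886/103 + 50)) = 133*(-116 + 264/103) = 133*(-11684/103) = -1553972/103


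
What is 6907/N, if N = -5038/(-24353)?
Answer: 168206171/5038 ≈ 33388.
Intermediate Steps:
N = 5038/24353 (N = -5038*(-1/24353) = 5038/24353 ≈ 0.20687)
6907/N = 6907/(5038/24353) = 6907*(24353/5038) = 168206171/5038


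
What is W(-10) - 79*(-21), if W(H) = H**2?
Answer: 1759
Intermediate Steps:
W(-10) - 79*(-21) = (-10)**2 - 79*(-21) = 100 + 1659 = 1759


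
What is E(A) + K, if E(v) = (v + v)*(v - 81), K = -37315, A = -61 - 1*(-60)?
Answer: -37151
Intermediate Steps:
A = -1 (A = -61 + 60 = -1)
E(v) = 2*v*(-81 + v) (E(v) = (2*v)*(-81 + v) = 2*v*(-81 + v))
E(A) + K = 2*(-1)*(-81 - 1) - 37315 = 2*(-1)*(-82) - 37315 = 164 - 37315 = -37151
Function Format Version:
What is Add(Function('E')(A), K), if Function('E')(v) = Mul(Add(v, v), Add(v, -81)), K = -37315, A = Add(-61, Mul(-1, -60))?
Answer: -37151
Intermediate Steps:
A = -1 (A = Add(-61, 60) = -1)
Function('E')(v) = Mul(2, v, Add(-81, v)) (Function('E')(v) = Mul(Mul(2, v), Add(-81, v)) = Mul(2, v, Add(-81, v)))
Add(Function('E')(A), K) = Add(Mul(2, -1, Add(-81, -1)), -37315) = Add(Mul(2, -1, -82), -37315) = Add(164, -37315) = -37151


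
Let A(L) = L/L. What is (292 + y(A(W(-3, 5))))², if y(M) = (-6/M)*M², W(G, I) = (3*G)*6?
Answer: 81796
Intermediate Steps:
W(G, I) = 18*G
A(L) = 1
y(M) = -6*M
(292 + y(A(W(-3, 5))))² = (292 - 6*1)² = (292 - 6)² = 286² = 81796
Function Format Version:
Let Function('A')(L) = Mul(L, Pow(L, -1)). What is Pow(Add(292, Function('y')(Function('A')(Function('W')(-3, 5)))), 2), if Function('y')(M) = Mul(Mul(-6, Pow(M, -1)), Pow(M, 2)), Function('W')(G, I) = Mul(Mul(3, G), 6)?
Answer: 81796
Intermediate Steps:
Function('W')(G, I) = Mul(18, G)
Function('A')(L) = 1
Function('y')(M) = Mul(-6, M)
Pow(Add(292, Function('y')(Function('A')(Function('W')(-3, 5)))), 2) = Pow(Add(292, Mul(-6, 1)), 2) = Pow(Add(292, -6), 2) = Pow(286, 2) = 81796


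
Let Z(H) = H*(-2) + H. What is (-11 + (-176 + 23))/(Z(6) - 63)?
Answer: 164/69 ≈ 2.3768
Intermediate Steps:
Z(H) = -H (Z(H) = -2*H + H = -H)
(-11 + (-176 + 23))/(Z(6) - 63) = (-11 + (-176 + 23))/(-1*6 - 63) = (-11 - 153)/(-6 - 63) = -164/(-69) = -164*(-1/69) = 164/69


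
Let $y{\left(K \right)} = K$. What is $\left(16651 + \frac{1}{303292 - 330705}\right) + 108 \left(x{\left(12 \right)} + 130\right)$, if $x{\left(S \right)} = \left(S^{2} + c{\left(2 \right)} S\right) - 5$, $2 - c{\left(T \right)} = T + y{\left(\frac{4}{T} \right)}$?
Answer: $\frac{1181801842}{27413} \approx 43111.0$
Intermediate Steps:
$c{\left(T \right)} = 2 - T - \frac{4}{T}$ ($c{\left(T \right)} = 2 - \left(T + \frac{4}{T}\right) = 2 - T - \frac{4}{T}$)
$x{\left(S \right)} = -5 + S^{2} - 2 S$ ($x{\left(S \right)} = \left(S^{2} + \left(2 - 2 - \frac{4}{2}\right) S\right) - 5 = \left(S^{2} + \left(2 - 2 - 2\right) S\right) - 5 = \left(S^{2} - 2 S\right) - 5 = -5 + S^{2} - 2 S$)
$\left(16651 + \frac{1}{303292 - 330705}\right) + 108 \left(x{\left(12 \right)} + 130\right) = \left(16651 + \frac{1}{303292 - 330705}\right) + 108 \left(\left(-5 + 12^{2} - 24\right) + 130\right) = \left(16651 + \frac{1}{-27413}\right) + 108 \left(\left(-5 + 144 - 24\right) + 130\right) = \left(16651 - \frac{1}{27413}\right) + 108 \left(115 + 130\right) = \frac{456453862}{27413} + 108 \cdot 245 = \frac{456453862}{27413} + 26460 = \frac{1181801842}{27413}$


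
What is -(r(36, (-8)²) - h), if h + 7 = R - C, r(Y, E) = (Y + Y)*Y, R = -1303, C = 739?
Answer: -4641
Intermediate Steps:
r(Y, E) = 2*Y² (r(Y, E) = (2*Y)*Y = 2*Y²)
h = -2049 (h = -7 + (-1303 - 1*739) = -7 + (-1303 - 739) = -7 - 2042 = -2049)
-(r(36, (-8)²) - h) = -(2*36² - 1*(-2049)) = -(2*1296 + 2049) = -(2592 + 2049) = -1*4641 = -4641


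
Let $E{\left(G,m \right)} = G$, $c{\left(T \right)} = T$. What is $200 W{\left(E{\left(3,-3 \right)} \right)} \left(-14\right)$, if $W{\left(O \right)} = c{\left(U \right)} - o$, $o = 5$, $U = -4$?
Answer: $25200$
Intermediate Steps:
$W{\left(O \right)} = -9$ ($W{\left(O \right)} = -4 - 5 = -9$)
$200 W{\left(E{\left(3,-3 \right)} \right)} \left(-14\right) = 200 \left(-9\right) \left(-14\right) = \left(-1800\right) \left(-14\right) = 25200$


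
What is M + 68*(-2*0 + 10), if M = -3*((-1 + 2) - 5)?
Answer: 692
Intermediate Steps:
M = 12 (M = -3*(1 - 5) = -3*(-4) = 12)
M + 68*(-2*0 + 10) = 12 + 68*(-2*0 + 10) = 12 + 68*(0 + 10) = 12 + 68*10 = 12 + 680 = 692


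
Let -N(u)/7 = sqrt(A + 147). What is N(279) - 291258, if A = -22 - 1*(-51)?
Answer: -291258 - 28*sqrt(11) ≈ -2.9135e+5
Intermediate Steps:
A = 29 (A = -22 + 51 = 29)
N(u) = -28*sqrt(11) (N(u) = -7*sqrt(29 + 147) = -28*sqrt(11))
N(279) - 291258 = -28*sqrt(11) - 291258 = -291258 - 28*sqrt(11)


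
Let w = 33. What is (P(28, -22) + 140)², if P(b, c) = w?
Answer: 29929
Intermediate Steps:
P(b, c) = 33
(P(28, -22) + 140)² = (33 + 140)² = 173² = 29929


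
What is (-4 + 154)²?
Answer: 22500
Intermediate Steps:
(-4 + 154)² = 150² = 22500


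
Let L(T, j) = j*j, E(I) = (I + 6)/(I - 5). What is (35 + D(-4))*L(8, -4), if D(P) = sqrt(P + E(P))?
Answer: 560 + 16*I*sqrt(38)/3 ≈ 560.0 + 32.877*I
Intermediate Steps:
E(I) = (6 + I)/(-5 + I)
L(T, j) = j**2
D(P) = sqrt(P + (6 + P)/(-5 + P))
(35 + D(-4))*L(8, -4) = (35 + sqrt((6 - 4 - 4*(-5 - 4))/(-5 - 4)))*(-4)**2 = (35 + sqrt((6 - 4 - 4*(-9))/(-9)))*16 = (35 + sqrt(-(6 - 4 + 36)/9))*16 = (35 + sqrt(-1/9*38))*16 = (35 + sqrt(-38/9))*16 = (35 + I*sqrt(38)/3)*16 = 560 + 16*I*sqrt(38)/3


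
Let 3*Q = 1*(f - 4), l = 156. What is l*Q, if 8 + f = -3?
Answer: -780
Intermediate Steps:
f = -11 (f = -8 - 3 = -11)
Q = -5 (Q = (1*(-11 - 4))/3 = (1*(-15))/3 = (⅓)*(-15) = -5)
l*Q = 156*(-5) = -780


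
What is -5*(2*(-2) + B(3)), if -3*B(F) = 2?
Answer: 70/3 ≈ 23.333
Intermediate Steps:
B(F) = -⅔ (B(F) = -⅓*2 = -⅔)
-5*(2*(-2) + B(3)) = -5*(2*(-2) - ⅔) = -5*(-4 - ⅔) = -5*(-14/3) = 70/3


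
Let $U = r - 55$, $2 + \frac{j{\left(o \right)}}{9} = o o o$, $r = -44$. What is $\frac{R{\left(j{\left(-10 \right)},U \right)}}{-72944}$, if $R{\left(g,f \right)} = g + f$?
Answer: $\frac{9117}{72944} \approx 0.12499$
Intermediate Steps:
$j{\left(o \right)} = -18 + 9 o^{3}$ ($j{\left(o \right)} = -18 + 9 o o o = -18 + 9 o^{2} o = -18 + 9 o^{3}$)
$U = -99$ ($U = -44 - 55 = -99$)
$R{\left(g,f \right)} = f + g$
$\frac{R{\left(j{\left(-10 \right)},U \right)}}{-72944} = \frac{-99 + \left(-18 + 9 \left(-10\right)^{3}\right)}{-72944} = \left(-99 + \left(-18 + 9 \left(-1000\right)\right)\right) \left(- \frac{1}{72944}\right) = \left(-99 - 9018\right) \left(- \frac{1}{72944}\right) = \left(-9117\right) \left(- \frac{1}{72944}\right) = \frac{9117}{72944}$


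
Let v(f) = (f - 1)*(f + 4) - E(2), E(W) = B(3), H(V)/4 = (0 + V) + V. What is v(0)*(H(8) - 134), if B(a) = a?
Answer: 490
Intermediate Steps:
H(V) = 8*V (H(V) = 4*((0 + V) + V) = 4*(V + V) = 4*(2*V) = 8*V)
E(W) = 3
v(f) = -3 + (-1 + f)*(4 + f) (v(f) = (f - 1)*(f + 4) - 1*3 = (-1 + f)*(4 + f) - 3 = -3 + (-1 + f)*(4 + f))
v(0)*(H(8) - 134) = (-7 + 0**2 + 3*0)*(8*8 - 134) = (-7 + 0 + 0)*(64 - 134) = -7*(-70) = 490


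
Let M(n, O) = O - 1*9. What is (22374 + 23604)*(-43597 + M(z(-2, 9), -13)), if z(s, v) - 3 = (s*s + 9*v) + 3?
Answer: -2005514382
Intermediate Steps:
z(s, v) = 6 + s² + 9*v (z(s, v) = 3 + ((s*s + 9*v) + 3) = 3 + ((s² + 9*v) + 3) = 3 + (3 + s² + 9*v) = 6 + s² + 9*v)
M(n, O) = -9 + O (M(n, O) = O - 9 = -9 + O)
(22374 + 23604)*(-43597 + M(z(-2, 9), -13)) = (22374 + 23604)*(-43597 + (-9 - 13)) = 45978*(-43597 - 22) = 45978*(-43619) = -2005514382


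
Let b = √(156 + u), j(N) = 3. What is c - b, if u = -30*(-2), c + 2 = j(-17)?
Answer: 1 - 6*√6 ≈ -13.697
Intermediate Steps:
c = 1 (c = -2 + 3 = 1)
u = 60
b = 6*√6 (b = √(156 + 60) = √216 = 6*√6 ≈ 14.697)
c - b = 1 - 6*√6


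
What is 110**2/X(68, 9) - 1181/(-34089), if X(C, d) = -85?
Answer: -82475303/579513 ≈ -142.32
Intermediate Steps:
110**2/X(68, 9) - 1181/(-34089) = 110**2/(-85) - 1181/(-34089) = 12100*(-1/85) - 1181*(-1/34089) = -2420/17 + 1181/34089 = -82475303/579513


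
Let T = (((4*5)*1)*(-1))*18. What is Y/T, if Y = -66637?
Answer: 66637/360 ≈ 185.10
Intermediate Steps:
T = -360 (T = ((20*1)*(-1))*18 = (20*(-1))*18 = -20*18 = -360)
Y/T = -66637/(-360) = -66637*(-1/360) = 66637/360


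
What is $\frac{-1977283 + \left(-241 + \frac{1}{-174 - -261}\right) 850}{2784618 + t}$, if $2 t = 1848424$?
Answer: $- \frac{189844721}{322668210} \approx -0.58836$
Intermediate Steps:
$t = 924212$ ($t = \frac{1}{2} \cdot 1848424 = 924212$)
$\frac{-1977283 + \left(-241 + \frac{1}{-174 - -261}\right) 850}{2784618 + t} = \frac{-1977283 + \left(-241 + \frac{1}{-174 - -261}\right) 850}{2784618 + 924212} = \frac{-1977283 + \left(-241 + \frac{1}{-174 + \left(-221 + 482\right)}\right) 850}{3708830} = \left(-1977283 + \left(-241 + \frac{1}{-174 + 261}\right) 850\right) \frac{1}{3708830} = \left(-1977283 + \left(-241 + \frac{1}{87}\right) 850\right) \frac{1}{3708830} = \left(-1977283 - \frac{17821100}{87}\right) \frac{1}{3708830} = \left(- \frac{189844721}{87}\right) \frac{1}{3708830} = - \frac{189844721}{322668210}$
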